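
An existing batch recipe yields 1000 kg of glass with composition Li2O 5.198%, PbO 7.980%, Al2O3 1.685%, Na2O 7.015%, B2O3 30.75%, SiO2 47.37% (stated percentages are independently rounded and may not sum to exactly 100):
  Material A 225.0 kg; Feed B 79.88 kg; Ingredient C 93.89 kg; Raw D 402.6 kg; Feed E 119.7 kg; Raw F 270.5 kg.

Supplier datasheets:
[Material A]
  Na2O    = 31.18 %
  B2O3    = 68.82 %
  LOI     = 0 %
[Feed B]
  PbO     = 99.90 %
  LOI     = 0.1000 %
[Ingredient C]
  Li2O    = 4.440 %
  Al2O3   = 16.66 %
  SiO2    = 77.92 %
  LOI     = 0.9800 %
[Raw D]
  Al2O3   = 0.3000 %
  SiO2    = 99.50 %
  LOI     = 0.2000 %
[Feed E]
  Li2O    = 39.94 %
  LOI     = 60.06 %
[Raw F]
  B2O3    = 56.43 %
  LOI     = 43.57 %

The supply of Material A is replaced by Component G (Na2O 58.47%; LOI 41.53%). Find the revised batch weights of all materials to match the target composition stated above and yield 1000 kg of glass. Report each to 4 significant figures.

Revised batch per 1000 kg glass:
  Component G: 120.0 kg
  Feed B: 79.88 kg
  Ingredient C: 93.89 kg
  Raw D: 402.6 kg
  Feed E: 119.7 kg
  Raw F: 544.9 kg
Total batch = 1361 kg; LOI loss = 360.9 kg

The whole derivation keeps full precision through every step; mid-chain values appear (rounded to 4 significant figures) within the worked lines. Every reported figure is rounded exactly once; the derived quantities, which include ignition loss, glass mass, six oxide percentages, totals, the yield, are carried at full precision, as written in question or answer, from the weighed amounts on 1000 kg of glass.
Oxide mass targets, per 1000 kg glass:
  Li2O: 5.198% × 1000 = 51.98 kg
  PbO: 7.980% × 1000 = 79.80 kg
  Al2O3: 1.685% × 1000 = 16.85 kg
  Na2O: 7.015% × 1000 = 70.15 kg
  B2O3: 30.75% × 1000 = 307.5 kg
  SiO2: 47.37% × 1000 = 473.7 kg
Oxide-by-oxide audit using the reported weights, against the basis in use (sum by sum, the targets are met inside rounding margins):
  Li2O: 93.89·0.04440 + 119.7·0.3994 = 51.98 kg (target 51.98 kg)
  PbO: 79.88·0.9990 = 79.80 kg (target 79.80 kg)
  Al2O3: 93.89·0.1666 + 402.6·0.003000 = 16.85 kg (target 16.85 kg)
  Na2O: 120.0·0.5847 = 70.16 kg (target 70.15 kg)
  B2O3: 544.9·0.5643 = 307.5 kg (target 307.5 kg)
  SiO2: 93.89·0.7792 + 402.6·0.9950 = 473.7 kg (target 473.7 kg)
Glass-mass sanity pass: whole batch net of LOI = 1000 kg (oxide target masses add up to 1000 kg; stated basis 1000 kg — differing by rounding only).
Whole-batch sum: Σ batch = 1361 kg; the LOI term Σ batch·LOI equals 360.9 kg; yield = glass ÷ total batch = 73.48%.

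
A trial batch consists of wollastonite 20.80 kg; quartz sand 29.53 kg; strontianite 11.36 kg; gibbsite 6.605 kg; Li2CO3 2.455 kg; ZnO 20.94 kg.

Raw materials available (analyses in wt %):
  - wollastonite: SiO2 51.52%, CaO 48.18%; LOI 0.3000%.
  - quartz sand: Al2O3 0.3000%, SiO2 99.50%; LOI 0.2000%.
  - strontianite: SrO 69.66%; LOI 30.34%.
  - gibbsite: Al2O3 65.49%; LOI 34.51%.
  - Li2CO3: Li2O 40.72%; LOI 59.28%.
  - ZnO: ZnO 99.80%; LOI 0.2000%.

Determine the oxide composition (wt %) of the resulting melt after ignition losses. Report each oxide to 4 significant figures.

Glass mass = 84.35 kg (batch 91.69 − LOI 7.345).
Composition: Al2O3 5.233%, Li2O 1.185%, SiO2 47.54%, CaO 11.88%, ZnO 24.78%, SrO 9.382%

Each numeric step holds full precision end to end — the intermediate values are printed (rounded to 4 significant figures) within the worked lines — exactly one rounding is applied to every reported figure — all derived quantities, which include the six compositions, ignition loss, yield, net glass mass, totals, are rebuilt in exact precision, precisely as stated by the problem or the answer, using the weight values per 84.35 kg of glass.
Delivered oxide masses:
  Al2O3: 29.53·0.003000 + 6.605·0.6549 = 4.414 kg
  Li2O: 2.455·0.4072 = 0.9997 kg
  SiO2: 20.80·0.5152 + 29.53·0.9950 = 40.10 kg
  CaO: 20.80·0.4818 = 10.02 kg
  ZnO: 20.94·0.9980 = 20.90 kg
  SrO: 11.36·0.6966 = 7.913 kg
LOI: 20.80·0.003000 + 29.53·0.002000 + 11.36·0.3034 + 6.605·0.3451 + 2.455·0.5928 + 20.94·0.002000 = 7.345 kg
Resulting glass, batch − LOI: 91.69 − 7.345 = 84.35 kg (matching Σ of the oxides)
wt % = 100 × oxide mass / glass mass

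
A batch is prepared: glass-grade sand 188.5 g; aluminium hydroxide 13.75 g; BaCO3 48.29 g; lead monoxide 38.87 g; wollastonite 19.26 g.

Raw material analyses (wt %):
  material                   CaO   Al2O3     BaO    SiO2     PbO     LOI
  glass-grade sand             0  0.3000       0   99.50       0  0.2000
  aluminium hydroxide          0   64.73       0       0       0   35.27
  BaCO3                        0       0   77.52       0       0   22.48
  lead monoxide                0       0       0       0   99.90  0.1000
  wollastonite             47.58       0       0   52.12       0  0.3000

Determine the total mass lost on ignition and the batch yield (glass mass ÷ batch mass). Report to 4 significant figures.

Every computation maintains full float precision through the solve — mid-chain values are shown with 4-significant-figure rounding as written; each reported result is rounded once only — the derived quantities are re-derived in exact precision (the totals, the five compositions, glass mass, ignition loss, the yield) starting from the weights for 292.5 g of glass, precisely as stated by either problem or answer.
Loss on ignition, line by line:
  glass-grade sand: 188.5 × 0.002000 = 0.3770 g
  aluminium hydroxide: 13.75 × 0.3527 = 4.850 g
  BaCO3: 48.29 × 0.2248 = 10.86 g
  lead monoxide: 38.87 × 0.001000 = 0.03887 g
  wollastonite: 19.26 × 0.003000 = 0.05778 g
Total LOI = 16.18 g
Glass = batch − LOI = 308.7 − 16.18 = 292.5 g

LOI loss = 16.18 g; glass = 292.5 g; yield = 94.76%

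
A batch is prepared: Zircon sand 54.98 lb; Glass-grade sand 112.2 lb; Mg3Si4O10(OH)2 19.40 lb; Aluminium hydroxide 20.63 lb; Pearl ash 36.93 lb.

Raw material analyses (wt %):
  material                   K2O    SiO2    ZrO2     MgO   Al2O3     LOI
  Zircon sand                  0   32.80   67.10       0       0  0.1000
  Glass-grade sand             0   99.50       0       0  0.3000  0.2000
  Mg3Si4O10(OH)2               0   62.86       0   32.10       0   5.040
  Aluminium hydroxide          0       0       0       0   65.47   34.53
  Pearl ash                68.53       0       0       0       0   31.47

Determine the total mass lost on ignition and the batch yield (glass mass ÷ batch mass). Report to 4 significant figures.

Mid-chain values are printed (rounded to four significant figures) in the working; the working math holds exact precision through the solve; exactly one rounding goes into every reported value. The derived quantities (LOI, totals, net glass mass, the five compositions, the yield) are rebuilt in full float precision starting from the weights per 224.1 lb of glass exactly as printed in question or answer.
Per-material ignition loss:
  Zircon sand: 54.98 × 0.001000 = 0.05498 lb
  Glass-grade sand: 112.2 × 0.002000 = 0.2244 lb
  Mg3Si4O10(OH)2: 19.40 × 0.05040 = 0.9778 lb
  Aluminium hydroxide: 20.63 × 0.3453 = 7.124 lb
  Pearl ash: 36.93 × 0.3147 = 11.62 lb
Total LOI = 20.00 lb
Glass = batch − LOI = 244.1 − 20.00 = 224.1 lb

LOI loss = 20.00 lb; glass = 224.1 lb; yield = 91.81%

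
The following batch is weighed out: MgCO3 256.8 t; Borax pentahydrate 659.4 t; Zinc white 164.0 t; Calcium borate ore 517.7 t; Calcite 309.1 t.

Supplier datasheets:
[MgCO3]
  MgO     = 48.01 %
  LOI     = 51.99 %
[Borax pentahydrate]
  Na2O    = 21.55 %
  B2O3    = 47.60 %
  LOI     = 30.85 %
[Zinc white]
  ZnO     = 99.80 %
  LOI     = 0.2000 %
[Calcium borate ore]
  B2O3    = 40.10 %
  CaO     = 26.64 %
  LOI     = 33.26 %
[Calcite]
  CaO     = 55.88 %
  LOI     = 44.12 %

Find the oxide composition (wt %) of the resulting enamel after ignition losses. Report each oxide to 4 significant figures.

Values along the way appear rounded to 4 significant digits across the worked steps. The working math runs at exact precision from start to finish — each reported figure is rounded exactly once; all derived quantities are recomputed from the batch weights on 1261 t of glass in full precision (the five compositions, the yield, net glass mass, ignition loss, totals), as they appear in the problem or answer text.
Mass of each oxide from the mix:
  ZnO: 164.0·0.9980 = 163.7 t
  Na2O: 659.4·0.2155 = 142.1 t
  MgO: 256.8·0.4801 = 123.3 t
  B2O3: 659.4·0.4760 + 517.7·0.4010 = 521.5 t
  CaO: 517.7·0.2664 + 309.1·0.5588 = 310.6 t
LOI: 256.8·0.5199 + 659.4·0.3085 + 164.0·0.002000 + 517.7·0.3326 + 309.1·0.4412 = 645.8 t
Glass = total batch minus LOI = 1907 − 645.8 = 1261 t (consistent with Σ oxide mass)
oxide / glass × 100 gives the wt %

Glass mass = 1261 t (batch 1907 − LOI 645.8).
Composition: ZnO 12.98%, Na2O 11.27%, MgO 9.776%, B2O3 41.35%, CaO 24.63%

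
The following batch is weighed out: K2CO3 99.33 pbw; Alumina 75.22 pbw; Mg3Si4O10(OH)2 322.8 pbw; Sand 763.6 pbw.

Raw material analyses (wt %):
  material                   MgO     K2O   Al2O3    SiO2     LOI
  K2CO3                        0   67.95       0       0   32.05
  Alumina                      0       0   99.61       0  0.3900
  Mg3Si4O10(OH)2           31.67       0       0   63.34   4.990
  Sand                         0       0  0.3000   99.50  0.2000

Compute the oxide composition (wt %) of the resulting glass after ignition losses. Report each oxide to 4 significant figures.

Each numeric step keeps exact precision at all times — intermediates appear with 4-significant-figure rounding at each printed step — every reported number takes exactly one rounding; derived quantities (LOI, the totals, glass mass, four oxide percentages, the yield) are carried from the weighed amounts per 1211 pbw of glass at full precision, as set out in the problem or answer text.
Oxide masses out of the charge:
  MgO: 322.8·0.3167 = 102.2 pbw
  K2O: 99.33·0.6795 = 67.49 pbw
  Al2O3: 75.22·0.9961 + 763.6·0.003000 = 77.22 pbw
  SiO2: 322.8·0.6334 + 763.6·0.9950 = 964.2 pbw
LOI: 99.33·0.3205 + 75.22·0.003900 + 322.8·0.04990 + 763.6·0.002000 = 49.76 pbw
Glass = total batch minus LOI = 1261 − 49.76 = 1211 pbw (equal to the oxide-mass sum)
oxide / glass × 100 gives the wt %

Glass mass = 1211 pbw (batch 1261 − LOI 49.76).
Composition: MgO 8.441%, K2O 5.573%, Al2O3 6.375%, SiO2 79.61%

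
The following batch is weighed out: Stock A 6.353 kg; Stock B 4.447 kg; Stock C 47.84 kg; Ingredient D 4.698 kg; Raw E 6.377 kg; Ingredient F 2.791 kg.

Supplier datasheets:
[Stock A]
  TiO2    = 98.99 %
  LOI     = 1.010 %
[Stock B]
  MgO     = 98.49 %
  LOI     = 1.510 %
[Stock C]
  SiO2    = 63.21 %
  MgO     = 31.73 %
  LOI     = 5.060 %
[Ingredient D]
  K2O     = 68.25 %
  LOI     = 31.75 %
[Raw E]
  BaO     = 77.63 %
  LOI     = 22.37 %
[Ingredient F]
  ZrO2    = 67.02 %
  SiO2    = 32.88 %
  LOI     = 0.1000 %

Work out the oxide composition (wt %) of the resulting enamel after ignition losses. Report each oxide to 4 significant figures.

Glass mass = 67.03 kg (batch 72.51 − LOI 5.473).
Composition: TiO2 9.382%, ZrO2 2.790%, K2O 4.783%, SiO2 46.48%, MgO 29.18%, BaO 7.385%

In-progress results appear, rounded to 4 significant figures, when written out; all internal work runs at exact precision through the solve. A single rounding produces each reported value. Derived quantities are computed at exact precision (totals, yield, net glass mass, ignition loss, six oxide percentages) from the batch weights for 67.03 kg of glass exactly as shown in the question or the answer.
Mass of each oxide from the mix:
  TiO2: 6.353·0.9899 = 6.289 kg
  ZrO2: 2.791·0.6702 = 1.871 kg
  K2O: 4.698·0.6825 = 3.206 kg
  SiO2: 47.84·0.6321 + 2.791·0.3288 = 31.16 kg
  MgO: 4.447·0.9849 + 47.84·0.3173 = 19.56 kg
  BaO: 6.377·0.7763 = 4.950 kg
LOI: 6.353·0.01010 + 4.447·0.01510 + 47.84·0.05060 + 4.698·0.3175 + 6.377·0.2237 + 2.791·0.001000 = 5.473 kg
Glass mass = batch − LOI = 72.51 − 5.473 = 67.03 kg (the oxide masses sum to this)
each wt % is 100 × oxide ÷ glass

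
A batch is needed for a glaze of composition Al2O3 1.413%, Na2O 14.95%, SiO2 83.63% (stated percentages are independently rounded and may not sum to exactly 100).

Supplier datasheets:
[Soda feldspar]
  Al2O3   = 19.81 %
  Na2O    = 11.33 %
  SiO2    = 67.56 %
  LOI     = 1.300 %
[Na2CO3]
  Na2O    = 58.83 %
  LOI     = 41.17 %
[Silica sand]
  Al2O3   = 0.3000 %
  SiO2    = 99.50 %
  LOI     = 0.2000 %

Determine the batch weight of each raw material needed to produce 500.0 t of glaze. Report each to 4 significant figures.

Values along the way appear, rounded to 4 significant digits, across the worked steps — all arithmetic maintains exact precision end to end — each reported number takes a single rounding — all derived quantities, including glass mass, the totals, LOI, yield, three oxide percentages, are recomputed starting from the weights at 500.0 t of glass at exact precision exactly as printed in either problem or answer.
Oxide mass targets, per 500.0 t glaze:
  Al2O3: 1.413% × 500.0 = 7.065 t
  Na2O: 14.95% × 500.0 = 74.75 t
  SiO2: 83.63% × 500.0 = 418.2 t
Checking each oxide sum given the weights on record, under the basis named above (sum by sum, the targets are met exact up to rounding of places):
  Al2O3: 29.60·0.1981 + 400.2·0.003000 = 7.064 t (target 7.065 t)
  Na2O: 29.60·0.1133 + 121.4·0.5883 = 74.77 t (target 74.75 t)
  SiO2: 29.60·0.6756 + 400.2·0.9950 = 418.2 t (target 418.2 t)
Glass-mass sanity pass: whole batch net of LOI = 500.0 t (the Σ of target masses is 500.0 t; with the basis standing at 500.0 t — rounding explains the deltas).
Batch total: Σ batch = 551.2 t; LOI loss = Σ batch·LOI = 51.17 t; glass ÷ batch gives a yield of 90.72%.

Batch per 500.0 t glaze:
  Soda feldspar: 29.60 t
  Na2CO3: 121.4 t
  Silica sand: 400.2 t
Total batch = 551.2 t; LOI loss = 51.17 t; yield = 90.72%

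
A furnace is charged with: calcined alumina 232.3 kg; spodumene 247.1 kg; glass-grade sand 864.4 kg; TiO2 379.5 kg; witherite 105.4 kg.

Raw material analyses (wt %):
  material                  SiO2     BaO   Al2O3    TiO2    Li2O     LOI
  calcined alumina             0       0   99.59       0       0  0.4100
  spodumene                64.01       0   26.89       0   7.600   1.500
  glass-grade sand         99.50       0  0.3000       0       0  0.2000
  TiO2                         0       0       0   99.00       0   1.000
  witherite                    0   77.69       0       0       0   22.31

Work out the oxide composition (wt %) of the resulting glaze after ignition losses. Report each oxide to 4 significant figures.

Glass mass = 1795 kg (batch 1829 − LOI 33.70).
Composition: SiO2 56.73%, BaO 4.562%, Al2O3 16.73%, TiO2 20.93%, Li2O 1.046%

Values along the way are displayed, with 4-significant-digit rounding, as written; full precision is held in every operation — every reported figure takes just one rounding — the derived quantities, which include the totals, LOI, the five compositions, net glass mass, the yield, are rebuilt in exact precision, as they appear in the problem or answer text, from the weighed amounts at 1795 kg of glass.
What the batch supplies per oxide:
  SiO2: 247.1·0.6401 + 864.4·0.9950 = 1018 kg
  BaO: 105.4·0.7769 = 81.89 kg
  Al2O3: 232.3·0.9959 + 247.1·0.2689 + 864.4·0.003000 = 300.4 kg
  TiO2: 379.5·0.9900 = 375.7 kg
  Li2O: 247.1·0.07600 = 18.78 kg
LOI: 232.3·0.004100 + 247.1·0.01500 + 864.4·0.002000 + 379.5·0.01000 + 105.4·0.2231 = 33.70 kg
Resulting glass, batch − LOI: 1829 − 33.70 = 1795 kg (consistent with Σ oxide mass)
each wt % is 100 × oxide ÷ glass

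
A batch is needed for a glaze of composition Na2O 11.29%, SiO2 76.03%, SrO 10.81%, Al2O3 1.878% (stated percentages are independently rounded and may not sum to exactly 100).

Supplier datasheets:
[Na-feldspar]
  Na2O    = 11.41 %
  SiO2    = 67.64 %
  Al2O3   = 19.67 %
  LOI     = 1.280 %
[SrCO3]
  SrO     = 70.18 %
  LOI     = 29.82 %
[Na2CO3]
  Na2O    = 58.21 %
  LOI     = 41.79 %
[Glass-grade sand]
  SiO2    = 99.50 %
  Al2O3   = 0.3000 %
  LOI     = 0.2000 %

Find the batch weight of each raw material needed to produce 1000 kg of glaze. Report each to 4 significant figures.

Mid-chain values are shown, with 4-significant-figure rounding, within the worked lines; the whole derivation carries full float precision through the solve. Exactly one rounding is applied to every reported value. The derived quantities are rebuilt from the batch weights on 1000 kg of glass in full precision (the yield, LOI, the totals, the four compositions, glass mass), as set out in the problem or the answer.
Target masses of each oxide per 1000 kg glaze:
  Na2O: 11.29% × 1000 = 112.9 kg
  SiO2: 76.03% × 1000 = 760.3 kg
  SrO: 10.81% × 1000 = 108.1 kg
  Al2O3: 1.878% × 1000 = 18.78 kg
Balance tally, oxide-wise, on the weights just shown, versus the basis set out (summed amounts equal target values inside rounding margins):
  Na2O: 84.70·0.1141 + 177.4·0.5821 = 112.9 kg (target 112.9 kg)
  SiO2: 84.70·0.6764 + 706.5·0.9950 = 760.3 kg (target 760.3 kg)
  SrO: 154.0·0.7018 = 108.1 kg (target 108.1 kg)
  Al2O3: 84.70·0.1967 + 706.5·0.003000 = 18.78 kg (target 18.78 kg)
Glass-mass bookkeeping: batch total minus LOI = 1000 kg (the targets, summed, come to 1000 kg; against the stated basis, 1000 kg — any gap is answer rounding).
Summing the batch: Σ batch = 1123 kg; the LOI term Σ batch·LOI equals 122.6 kg; yield: glass divided by total = 89.08%.

Batch per 1000 kg glaze:
  Na-feldspar: 84.70 kg
  SrCO3: 154.0 kg
  Na2CO3: 177.4 kg
  Glass-grade sand: 706.5 kg
Total batch = 1123 kg; LOI loss = 122.6 kg; yield = 89.08%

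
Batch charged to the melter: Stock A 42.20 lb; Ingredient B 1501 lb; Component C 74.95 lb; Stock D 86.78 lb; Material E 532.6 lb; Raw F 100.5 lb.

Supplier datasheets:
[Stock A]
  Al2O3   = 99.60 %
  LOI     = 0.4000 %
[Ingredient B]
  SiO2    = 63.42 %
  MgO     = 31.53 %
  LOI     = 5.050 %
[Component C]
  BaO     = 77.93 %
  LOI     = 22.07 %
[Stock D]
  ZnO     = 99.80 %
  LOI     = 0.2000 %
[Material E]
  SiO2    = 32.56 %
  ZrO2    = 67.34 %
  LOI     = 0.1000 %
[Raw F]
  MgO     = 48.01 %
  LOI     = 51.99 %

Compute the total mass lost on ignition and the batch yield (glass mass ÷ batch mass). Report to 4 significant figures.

All internal work maintains full float precision in all steps. In-progress results appear (rounded to 4 significant digits) within the worked lines — each reported figure is rounded only once — the derived quantities are carried in exact precision (six oxide percentages, the totals, the yield, ignition loss, glass mass) using the weight values at 2193 lb of glass as written in the problem or answer text.
Loss on ignition, line by line:
  Stock A: 42.20 × 0.004000 = 0.1688 lb
  Ingredient B: 1501 × 0.05050 = 75.80 lb
  Component C: 74.95 × 0.2207 = 16.54 lb
  Stock D: 86.78 × 0.002000 = 0.1736 lb
  Material E: 532.6 × 0.001000 = 0.5326 lb
  Raw F: 100.5 × 0.5199 = 52.25 lb
Total LOI = 145.5 lb
Glass = batch − LOI = 2338 − 145.5 = 2193 lb

LOI loss = 145.5 lb; glass = 2193 lb; yield = 93.78%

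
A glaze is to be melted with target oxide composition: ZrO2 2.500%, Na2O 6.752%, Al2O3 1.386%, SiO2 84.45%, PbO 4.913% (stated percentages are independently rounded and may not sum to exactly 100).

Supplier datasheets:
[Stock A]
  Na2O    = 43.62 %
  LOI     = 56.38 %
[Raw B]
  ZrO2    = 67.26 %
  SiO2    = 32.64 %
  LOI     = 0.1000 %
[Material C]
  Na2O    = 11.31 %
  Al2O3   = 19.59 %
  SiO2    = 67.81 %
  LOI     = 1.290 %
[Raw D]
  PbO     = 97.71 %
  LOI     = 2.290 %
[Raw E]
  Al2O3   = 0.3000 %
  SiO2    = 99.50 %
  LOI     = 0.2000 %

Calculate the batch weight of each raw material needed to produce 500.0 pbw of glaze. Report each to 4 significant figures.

Mid-chain values are printed (rounded to 4 significant figures) on the page — all arithmetic runs at full precision through the solve — each reported figure receives exactly one rounding; derived quantities (ignition loss, five oxide percentages, glass mass, the totals, the yield) are re-derived at full float precision from the weighed amounts on 500.0 pbw of glass exactly as shown in question or answer.
Target masses of each oxide per 500.0 pbw glaze:
  ZrO2: 2.500% × 500.0 = 12.50 pbw
  Na2O: 6.752% × 500.0 = 33.76 pbw
  Al2O3: 1.386% × 500.0 = 6.930 pbw
  SiO2: 84.45% × 500.0 = 422.2 pbw
  PbO: 4.913% × 500.0 = 24.56 pbw
A balance pass over the oxides, from the weights as reported, relative to the basis at hand (every target is met by its sum inside rounding margins):
  ZrO2: 18.58·0.6726 = 12.50 pbw (target 12.50 pbw)
  Na2O: 69.81·0.4362 + 29.28·0.1131 = 33.76 pbw (target 33.76 pbw)
  Al2O3: 29.28·0.1959 + 398.3·0.003000 = 6.931 pbw (target 6.930 pbw)
  SiO2: 18.58·0.3264 + 29.28·0.6781 + 398.3·0.9950 = 422.2 pbw (target 422.2 pbw)
  PbO: 25.14·0.9771 = 24.56 pbw (target 24.56 pbw)
Glass-mass bookkeeping: the batch minus its LOI: 500.0 pbw (per-oxide target masses sum to 500.0 pbw; with the basis standing at 500.0 pbw — rounding explains the deltas).
Batch grand total — Σ batch = 541.1 pbw; Σ batch·LOI gives LOI loss = 41.13 pbw; yield: glass divided by total = 92.40%.

Batch per 500.0 pbw glaze:
  Stock A: 69.81 pbw
  Raw B: 18.58 pbw
  Material C: 29.28 pbw
  Raw D: 25.14 pbw
  Raw E: 398.3 pbw
Total batch = 541.1 pbw; LOI loss = 41.13 pbw; yield = 92.40%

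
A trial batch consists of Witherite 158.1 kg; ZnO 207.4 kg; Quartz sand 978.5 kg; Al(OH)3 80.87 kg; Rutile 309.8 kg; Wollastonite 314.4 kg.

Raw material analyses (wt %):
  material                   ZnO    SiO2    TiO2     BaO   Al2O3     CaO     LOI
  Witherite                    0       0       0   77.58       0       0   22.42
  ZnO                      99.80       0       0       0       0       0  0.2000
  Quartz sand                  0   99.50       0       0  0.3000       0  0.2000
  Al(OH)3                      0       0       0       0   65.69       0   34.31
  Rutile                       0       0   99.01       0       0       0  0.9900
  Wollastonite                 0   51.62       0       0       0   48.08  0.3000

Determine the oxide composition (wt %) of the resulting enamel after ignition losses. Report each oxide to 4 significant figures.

Glass mass = 1979 kg (batch 2049 − LOI 69.57).
Composition: ZnO 10.46%, SiO2 57.38%, TiO2 15.50%, BaO 6.196%, Al2O3 2.832%, CaO 7.636%

Working values are displayed, with 4-significant-digit rounding, at each printed step — each numeric step maintains full float precision throughout; every reported figure is rounded a single time — all derived quantities, which include LOI, the yield, the six compositions, net glass mass, the totals, are carried at full float precision, as given in problem or answer, using the weight values per 1979 kg of glass.
Oxide-by-oxide delivered mass:
  ZnO: 207.4·0.9980 = 207.0 kg
  SiO2: 978.5·0.9950 + 314.4·0.5162 = 1136 kg
  TiO2: 309.8·0.9901 = 306.7 kg
  BaO: 158.1·0.7758 = 122.7 kg
  Al2O3: 978.5·0.003000 + 80.87·0.6569 = 56.06 kg
  CaO: 314.4·0.4808 = 151.2 kg
LOI: 158.1·0.2242 + 207.4·0.002000 + 978.5·0.002000 + 80.87·0.3431 + 309.8·0.009900 + 314.4·0.003000 = 69.57 kg
Glass mass = batch − LOI = 2049 − 69.57 = 1979 kg (the oxide masses sum to this)
wt %: oxide over glass, times 100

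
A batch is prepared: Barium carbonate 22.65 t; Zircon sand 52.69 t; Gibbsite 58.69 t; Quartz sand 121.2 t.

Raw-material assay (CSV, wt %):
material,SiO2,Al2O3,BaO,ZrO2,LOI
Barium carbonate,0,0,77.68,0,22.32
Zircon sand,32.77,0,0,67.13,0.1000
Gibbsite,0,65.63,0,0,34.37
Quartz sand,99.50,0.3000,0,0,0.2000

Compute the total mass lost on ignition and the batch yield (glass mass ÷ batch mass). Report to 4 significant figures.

LOI loss = 25.52 t; glass = 229.7 t; yield = 90.00%

Mid-chain values appear rounded to four significant figures in the printout; the working math runs at full float precision from first step to last; a single rounding completes each reported value. Derived quantities, including net glass mass, the yield, the totals, four oxide percentages, ignition loss, are rebuilt starting from the weights per 229.7 t of glass at full precision, as given in either problem or answer.
Each material's LOI contribution:
  Barium carbonate: 22.65 × 0.2232 = 5.055 t
  Zircon sand: 52.69 × 0.001000 = 0.05269 t
  Gibbsite: 58.69 × 0.3437 = 20.17 t
  Quartz sand: 121.2 × 0.002000 = 0.2424 t
Total LOI = 25.52 t
Glass = batch − LOI = 255.2 − 25.52 = 229.7 t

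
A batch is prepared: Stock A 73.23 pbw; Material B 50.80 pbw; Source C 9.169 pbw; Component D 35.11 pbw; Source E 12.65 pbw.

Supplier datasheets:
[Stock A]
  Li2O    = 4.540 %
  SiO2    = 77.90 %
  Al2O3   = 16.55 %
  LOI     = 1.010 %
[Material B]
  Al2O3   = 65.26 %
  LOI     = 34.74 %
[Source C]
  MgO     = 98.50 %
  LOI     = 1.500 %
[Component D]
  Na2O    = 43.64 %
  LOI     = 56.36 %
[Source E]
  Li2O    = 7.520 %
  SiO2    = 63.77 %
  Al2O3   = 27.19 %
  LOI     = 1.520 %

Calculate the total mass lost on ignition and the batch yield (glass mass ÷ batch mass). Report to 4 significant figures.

LOI loss = 38.51 pbw; glass = 142.5 pbw; yield = 78.72%

Values along the way are shown, rounded to four significant figures, as written — all internal work maintains exact precision in every operation — a single rounding produces each reported value — all derived quantities (the totals, LOI, net glass mass, five oxide percentages, the yield) are carried from the weighed amounts on 142.5 pbw of glass at exact precision, as set out in the question or the answer.
LOI of each material in turn:
  Stock A: 73.23 × 0.01010 = 0.7396 pbw
  Material B: 50.80 × 0.3474 = 17.65 pbw
  Source C: 9.169 × 0.01500 = 0.1375 pbw
  Component D: 35.11 × 0.5636 = 19.79 pbw
  Source E: 12.65 × 0.01520 = 0.1923 pbw
Total LOI = 38.51 pbw
Glass = batch − LOI = 181.0 − 38.51 = 142.5 pbw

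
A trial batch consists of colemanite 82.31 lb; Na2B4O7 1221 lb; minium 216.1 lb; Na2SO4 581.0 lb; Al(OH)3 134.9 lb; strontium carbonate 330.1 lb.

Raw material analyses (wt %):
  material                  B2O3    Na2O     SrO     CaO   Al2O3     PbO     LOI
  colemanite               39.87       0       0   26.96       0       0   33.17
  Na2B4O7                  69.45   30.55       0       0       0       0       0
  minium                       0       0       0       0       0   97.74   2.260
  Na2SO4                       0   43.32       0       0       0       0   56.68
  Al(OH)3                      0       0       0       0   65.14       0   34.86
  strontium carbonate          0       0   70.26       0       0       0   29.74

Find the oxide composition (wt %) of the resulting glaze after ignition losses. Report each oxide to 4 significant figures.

All internal work keeps full precision throughout. Mid-chain values are displayed rounded off to 4 significant figures at each printed step — every reported value carries a single rounding; all derived quantities, which include net glass mass, six oxide percentages, ignition loss, totals, the yield, are computed at exact precision, exactly as printed in the problem or answer text, starting from the weights for 2059 lb of glass.
Oxide masses out of the charge:
  B2O3: 82.31·0.3987 + 1221·0.6945 = 880.8 lb
  Na2O: 1221·0.3055 + 581.0·0.4332 = 624.7 lb
  SrO: 330.1·0.7026 = 231.9 lb
  CaO: 82.31·0.2696 = 22.19 lb
  Al2O3: 134.9·0.6514 = 87.87 lb
  PbO: 216.1·0.9774 = 211.2 lb
LOI: 82.31·0.3317 + 216.1·0.02260 + 581.0·0.5668 + 134.9·0.3486 + 330.1·0.2974 = 506.7 lb
Net of LOI, the glass mass = 2565 − 506.7 = 2059 lb (equal to the oxide-mass sum)
each oxide over glass, ×100, is wt %

Glass mass = 2059 lb (batch 2565 − LOI 506.7).
Composition: B2O3 42.78%, Na2O 30.34%, SrO 11.27%, CaO 1.078%, Al2O3 4.268%, PbO 10.26%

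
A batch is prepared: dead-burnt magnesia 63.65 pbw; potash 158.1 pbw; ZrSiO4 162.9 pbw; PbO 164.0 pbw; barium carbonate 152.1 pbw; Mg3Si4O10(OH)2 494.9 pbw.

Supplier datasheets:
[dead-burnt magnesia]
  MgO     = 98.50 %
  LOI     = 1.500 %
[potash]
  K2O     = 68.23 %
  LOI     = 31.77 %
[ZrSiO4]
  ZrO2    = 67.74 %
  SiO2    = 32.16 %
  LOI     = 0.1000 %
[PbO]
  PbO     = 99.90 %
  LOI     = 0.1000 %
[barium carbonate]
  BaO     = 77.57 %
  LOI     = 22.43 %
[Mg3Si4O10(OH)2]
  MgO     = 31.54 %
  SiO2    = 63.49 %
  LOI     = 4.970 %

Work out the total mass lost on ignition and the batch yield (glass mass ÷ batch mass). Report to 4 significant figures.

LOI loss = 110.2 pbw; glass = 1085 pbw; yield = 90.78%

The working math carries exact precision end to end; the intermediate values are displayed (rounded to four significant digits) at each printed step; each reported number is rounded a single time — the derived quantities, including totals, the six compositions, LOI, yield, net glass mass, are computed starting from the weights at 1085 pbw of glass at exact precision as written in the question or the answer.
Material-by-material LOI:
  dead-burnt magnesia: 63.65 × 0.01500 = 0.9547 pbw
  potash: 158.1 × 0.3177 = 50.23 pbw
  ZrSiO4: 162.9 × 0.001000 = 0.1629 pbw
  PbO: 164.0 × 0.001000 = 0.1640 pbw
  barium carbonate: 152.1 × 0.2243 = 34.12 pbw
  Mg3Si4O10(OH)2: 494.9 × 0.04970 = 24.60 pbw
Total LOI = 110.2 pbw
Glass = batch − LOI = 1196 − 110.2 = 1085 pbw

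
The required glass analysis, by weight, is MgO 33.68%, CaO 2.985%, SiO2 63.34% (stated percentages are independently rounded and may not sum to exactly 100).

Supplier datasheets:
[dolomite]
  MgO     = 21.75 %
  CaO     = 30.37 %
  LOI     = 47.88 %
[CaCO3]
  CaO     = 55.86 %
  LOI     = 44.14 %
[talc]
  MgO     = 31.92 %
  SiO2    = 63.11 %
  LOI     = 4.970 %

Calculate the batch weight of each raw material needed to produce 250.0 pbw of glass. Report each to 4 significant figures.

All internal work runs at full float precision through the solve. Intermediates are printed with 4-significant-digit rounding at each printed step — a single rounding yields every reported figure; the derived quantities are recomputed starting from the weights on 250.0 pbw of glass in full float precision (yield, the totals, ignition loss, three oxide percentages, net glass mass), as given in either problem or answer.
The oxide mass targets at 250.0 pbw glass:
  MgO: 33.68% × 250.0 = 84.20 pbw
  CaO: 2.985% × 250.0 = 7.462 pbw
  SiO2: 63.34% × 250.0 = 158.4 pbw
Checking each oxide sum on the weights just shown, relative to the basis at hand (delivered sums recover each target once rounding is allowed for):
  MgO: 18.89·0.2175 + 250.9·0.3192 = 84.20 pbw (target 84.20 pbw)
  CaO: 18.89·0.3037 + 3.088·0.5586 = 7.462 pbw (target 7.462 pbw)
  SiO2: 250.9·0.6311 = 158.3 pbw (target 158.4 pbw)
The glass-mass cross-check: total charge less LOI = 250.0 pbw (per-oxide target masses sum to 250.0 pbw; the stated basis being 250.0 pbw — a pure rounding effect).
Summing the batch: Σ batch = 272.9 pbw; LOI loss = Σ batch·LOI = 22.88 pbw; glass ÷ batch gives a yield of 91.62%.

Batch per 250.0 pbw glass:
  dolomite: 18.89 pbw
  CaCO3: 3.088 pbw
  talc: 250.9 pbw
Total batch = 272.9 pbw; LOI loss = 22.88 pbw; yield = 91.62%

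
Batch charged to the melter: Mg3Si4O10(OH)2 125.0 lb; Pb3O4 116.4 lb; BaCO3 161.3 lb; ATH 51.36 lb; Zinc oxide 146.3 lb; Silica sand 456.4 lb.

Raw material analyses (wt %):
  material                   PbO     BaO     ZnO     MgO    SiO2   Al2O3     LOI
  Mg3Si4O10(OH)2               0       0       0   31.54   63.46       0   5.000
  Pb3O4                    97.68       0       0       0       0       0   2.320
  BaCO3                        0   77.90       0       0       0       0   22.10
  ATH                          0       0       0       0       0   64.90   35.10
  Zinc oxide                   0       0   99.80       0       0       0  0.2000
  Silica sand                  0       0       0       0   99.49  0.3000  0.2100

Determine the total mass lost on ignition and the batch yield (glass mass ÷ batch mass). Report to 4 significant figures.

All arithmetic runs at exact precision all the way through. Working values are rounded to 4 significant figures when quoted. Each reported result includes exactly one rounding — derived quantities (ignition loss, totals, the six compositions, the yield, net glass mass) are re-derived using the weight values for 992.9 lb of glass in full precision, as quoted within question or answer.
Each material's LOI contribution:
  Mg3Si4O10(OH)2: 125.0 × 0.05000 = 6.250 lb
  Pb3O4: 116.4 × 0.02320 = 2.700 lb
  BaCO3: 161.3 × 0.2210 = 35.65 lb
  ATH: 51.36 × 0.3510 = 18.03 lb
  Zinc oxide: 146.3 × 0.002000 = 0.2926 lb
  Silica sand: 456.4 × 0.002100 = 0.9584 lb
Total LOI = 63.88 lb
Glass = batch − LOI = 1057 − 63.88 = 992.9 lb

LOI loss = 63.88 lb; glass = 992.9 lb; yield = 93.96%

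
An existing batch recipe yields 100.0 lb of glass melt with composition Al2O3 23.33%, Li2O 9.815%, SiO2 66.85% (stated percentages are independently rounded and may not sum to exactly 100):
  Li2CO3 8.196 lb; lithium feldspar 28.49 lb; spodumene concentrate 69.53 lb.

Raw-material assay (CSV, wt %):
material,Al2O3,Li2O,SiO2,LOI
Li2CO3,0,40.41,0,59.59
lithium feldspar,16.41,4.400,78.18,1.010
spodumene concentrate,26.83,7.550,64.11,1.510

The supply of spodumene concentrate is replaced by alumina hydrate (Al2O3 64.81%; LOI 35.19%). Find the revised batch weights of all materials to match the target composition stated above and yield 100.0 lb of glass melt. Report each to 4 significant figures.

Revised batch per 100.0 lb glass melt:
  Li2CO3: 14.98 lb
  lithium feldspar: 85.51 lb
  alumina hydrate: 14.35 lb
Total batch = 114.8 lb; LOI loss = 14.84 lb

Mid-chain values are printed, rounded to four significant figures, at each printed step — the whole derivation holds full float precision at all times. Every reported number takes exactly one rounding. Derived quantities (net glass mass, LOI, the totals, the yield, three oxide percentages) are recomputed from the weighed amounts on 100.0 lb of glass in full float precision, exactly as printed in problem or answer.
Target masses of each oxide per 100.0 lb glass melt:
  Al2O3: 23.33% × 100.0 = 23.33 lb
  Li2O: 9.815% × 100.0 = 9.815 lb
  SiO2: 66.85% × 100.0 = 66.85 lb
Mass-balance tally per oxide on the weights just shown, under the basis named above (every target is met by its sum net of answer rounding effects):
  Al2O3: 85.51·0.1641 + 14.35·0.6481 = 23.33 lb (target 23.33 lb)
  Li2O: 14.98·0.4041 + 85.51·0.04400 = 9.816 lb (target 9.815 lb)
  SiO2: 85.51·0.7818 = 66.85 lb (target 66.85 lb)
Glass-mass sanity pass: net batch after ignition = 100.0 lb (the targets, summed, come to 99.99 lb; basis as stated: 100.0 lb — rounding explains the deltas).
Batch grand total — Σ batch = 114.8 lb; loss to ignition Σ batch·LOI = 14.84 lb; as yield: glass ÷ batch → 87.08%.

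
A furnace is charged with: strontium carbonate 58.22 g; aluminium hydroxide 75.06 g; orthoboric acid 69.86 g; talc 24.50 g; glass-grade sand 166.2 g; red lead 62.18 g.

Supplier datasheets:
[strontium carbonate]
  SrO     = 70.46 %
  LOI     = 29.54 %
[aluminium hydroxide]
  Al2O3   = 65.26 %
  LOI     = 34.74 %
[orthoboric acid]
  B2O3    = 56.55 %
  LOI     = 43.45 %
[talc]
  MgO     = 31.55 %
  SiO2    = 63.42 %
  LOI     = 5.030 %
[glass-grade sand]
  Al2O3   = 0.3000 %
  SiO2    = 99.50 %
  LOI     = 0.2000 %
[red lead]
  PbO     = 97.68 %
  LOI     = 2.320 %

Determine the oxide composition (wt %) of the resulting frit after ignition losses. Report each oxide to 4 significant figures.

Glass mass = 379.4 g (batch 456.0 − LOI 76.64).
Composition: PbO 16.01%, B2O3 10.41%, Al2O3 13.04%, MgO 2.037%, SiO2 47.68%, SrO 10.81%

All arithmetic carries full float precision at each step. Values along the way are shown with 4-significant-digit rounding between the steps. A single rounding yields each reported value; the derived quantities are recomputed at exact precision (totals, the six compositions, net glass mass, LOI, the yield) using the weight values at 379.4 g of glass exactly as shown in problem or answer.
Mass of each oxide from the mix:
  PbO: 62.18·0.9768 = 60.74 g
  B2O3: 69.86·0.5655 = 39.51 g
  Al2O3: 75.06·0.6526 + 166.2·0.003000 = 49.48 g
  MgO: 24.50·0.3155 = 7.730 g
  SiO2: 24.50·0.6342 + 166.2·0.9950 = 180.9 g
  SrO: 58.22·0.7046 = 41.02 g
LOI: 58.22·0.2954 + 75.06·0.3474 + 69.86·0.4345 + 24.50·0.05030 + 166.2·0.002000 + 62.18·0.02320 = 76.64 g
batch − LOI leaves glass = 456.0 − 76.64 = 379.4 g (= Σ oxide masses)
wt % = 100 × oxide mass / glass mass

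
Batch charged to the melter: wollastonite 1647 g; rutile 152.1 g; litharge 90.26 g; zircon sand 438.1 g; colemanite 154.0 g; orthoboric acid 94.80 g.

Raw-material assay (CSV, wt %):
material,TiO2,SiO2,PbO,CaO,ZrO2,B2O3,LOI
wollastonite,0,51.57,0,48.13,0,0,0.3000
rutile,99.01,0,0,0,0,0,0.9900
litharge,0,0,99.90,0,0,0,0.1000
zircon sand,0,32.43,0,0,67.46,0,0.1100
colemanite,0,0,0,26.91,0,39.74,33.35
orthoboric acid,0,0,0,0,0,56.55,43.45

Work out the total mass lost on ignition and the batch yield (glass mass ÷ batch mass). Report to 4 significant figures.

Intermediates are shown rounded to 4 significant figures between the steps. All internal work holds full float precision in every operation — every reported result includes exactly one rounding; derived quantities are carried at full float precision (totals, glass mass, ignition loss, six oxide percentages, yield) from the weighed amounts at 2477 g of glass as set out in question or answer.
Each material's LOI contribution:
  wollastonite: 1647 × 0.003000 = 4.941 g
  rutile: 152.1 × 0.009900 = 1.506 g
  litharge: 90.26 × 0.001000 = 0.09026 g
  zircon sand: 438.1 × 0.001100 = 0.4819 g
  colemanite: 154.0 × 0.3335 = 51.36 g
  orthoboric acid: 94.80 × 0.4345 = 41.19 g
Total LOI = 99.57 g
Glass = batch − LOI = 2576 − 99.57 = 2477 g

LOI loss = 99.57 g; glass = 2477 g; yield = 96.14%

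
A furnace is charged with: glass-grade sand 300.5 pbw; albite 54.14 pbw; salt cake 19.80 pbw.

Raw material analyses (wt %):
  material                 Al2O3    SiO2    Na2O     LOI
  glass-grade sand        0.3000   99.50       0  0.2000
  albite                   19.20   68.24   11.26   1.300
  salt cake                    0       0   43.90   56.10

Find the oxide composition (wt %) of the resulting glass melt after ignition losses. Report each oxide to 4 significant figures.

Mid-chain values are displayed rounded to four significant digits across the worked steps. Full float precision is carried at each step. Each reported number is rounded once only. All derived quantities, including three oxide percentages, ignition loss, the totals, glass mass, yield, are recomputed from the weighed amounts at 362.0 pbw of glass at full precision as they appear in the question or the answer.
Oxide masses out of the charge:
  Al2O3: 300.5·0.003000 + 54.14·0.1920 = 11.30 pbw
  SiO2: 300.5·0.9950 + 54.14·0.6824 = 335.9 pbw
  Na2O: 54.14·0.1126 + 19.80·0.4390 = 14.79 pbw
LOI: 300.5·0.002000 + 54.14·0.01300 + 19.80·0.5610 = 12.41 pbw
Glass = total batch minus LOI = 374.4 − 12.41 = 362.0 pbw (the oxide masses sum to this)
wt %: oxide over glass, times 100

Glass mass = 362.0 pbw (batch 374.4 − LOI 12.41).
Composition: Al2O3 3.120%, SiO2 92.79%, Na2O 4.085%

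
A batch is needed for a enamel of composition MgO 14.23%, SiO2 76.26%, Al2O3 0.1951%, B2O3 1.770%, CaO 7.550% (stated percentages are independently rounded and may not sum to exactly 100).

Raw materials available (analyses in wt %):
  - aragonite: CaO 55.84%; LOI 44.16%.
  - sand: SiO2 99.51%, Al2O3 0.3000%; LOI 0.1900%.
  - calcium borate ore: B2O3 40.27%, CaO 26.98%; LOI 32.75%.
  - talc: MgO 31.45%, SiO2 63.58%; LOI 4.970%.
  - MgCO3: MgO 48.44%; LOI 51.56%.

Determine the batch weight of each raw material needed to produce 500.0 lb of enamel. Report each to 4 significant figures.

Batch per 500.0 lb enamel:
  aragonite: 56.99 lb
  sand: 325.2 lb
  calcium borate ore: 21.98 lb
  talc: 90.79 lb
  MgCO3: 87.93 lb
Total batch = 582.9 lb; LOI loss = 82.83 lb; yield = 85.79%

Full float precision is held from first step to last — working values are shown rounded off to 4 significant digits in the working; every reported result is rounded exactly once — derived quantities are recomputed using the weight values for 500.0 lb of glass in full precision (the five compositions, totals, the yield, glass mass, ignition loss), as they appear in the problem or the answer.
Oxide-by-oxide targets in 500.0 lb enamel:
  MgO: 14.23% × 500.0 = 71.15 lb
  SiO2: 76.26% × 500.0 = 381.3 lb
  Al2O3: 0.1951% × 500.0 = 0.9755 lb
  B2O3: 1.770% × 500.0 = 8.850 lb
  CaO: 7.550% × 500.0 = 37.75 lb
Verifying the oxide balance on the weights just shown, on the stated basis (every target is met by its sum exact up to rounding of places):
  MgO: 90.79·0.3145 + 87.93·0.4844 = 71.15 lb (target 71.15 lb)
  SiO2: 325.2·0.9951 + 90.79·0.6358 = 381.3 lb (target 381.3 lb)
  Al2O3: 325.2·0.003000 = 0.9756 lb (target 0.9755 lb)
  B2O3: 21.98·0.4027 = 8.851 lb (target 8.850 lb)
  CaO: 56.99·0.5584 + 21.98·0.2698 = 37.75 lb (target 37.75 lb)
The glass-mass cross-check: total batch − LOI = 500.1 lb (targets for the oxides total 500.0 lb; with the basis standing at 500.0 lb — deltas are rounding alone).
Summing the batch: Σ batch = 582.9 lb; LOI removed, Σ of batch·LOI: 82.83 lb; the yield ratio, glass ÷ batch: 85.79%.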